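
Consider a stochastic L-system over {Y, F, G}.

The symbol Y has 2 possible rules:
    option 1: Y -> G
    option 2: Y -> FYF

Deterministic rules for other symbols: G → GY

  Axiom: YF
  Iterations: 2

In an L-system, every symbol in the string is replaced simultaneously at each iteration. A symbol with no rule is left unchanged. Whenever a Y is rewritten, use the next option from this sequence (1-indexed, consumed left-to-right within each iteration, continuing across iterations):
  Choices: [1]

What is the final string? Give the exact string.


Answer: GYF

Derivation:
Step 0: YF
Step 1: GF  (used choices [1])
Step 2: GYF  (used choices [])


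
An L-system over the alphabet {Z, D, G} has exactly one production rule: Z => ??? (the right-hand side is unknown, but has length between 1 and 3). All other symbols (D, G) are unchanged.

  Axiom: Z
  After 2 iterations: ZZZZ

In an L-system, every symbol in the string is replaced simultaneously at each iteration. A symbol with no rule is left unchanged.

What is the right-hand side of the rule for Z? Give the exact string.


Trying Z => ZZ:
  Step 0: Z
  Step 1: ZZ
  Step 2: ZZZZ
Matches the given result.

Answer: ZZ


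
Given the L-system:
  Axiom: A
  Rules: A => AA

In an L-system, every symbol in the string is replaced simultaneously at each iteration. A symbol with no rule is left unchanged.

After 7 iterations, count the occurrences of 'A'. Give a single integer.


Step 0: A  (1 'A')
Step 1: AA  (2 'A')
Step 2: AAAA  (4 'A')
Step 3: AAAAAAAA  (8 'A')
Step 4: AAAAAAAAAAAAAAAA  (16 'A')
Step 5: AAAAAAAAAAAAAAAAAAAAAAAAAAAAAAAA  (32 'A')
Step 6: AAAAAAAAAAAAAAAAAAAAAAAAAAAAAAAAAAAAAAAAAAAAAAAAAAAAAAAAAAAAAAAA  (64 'A')
Step 7: AAAAAAAAAAAAAAAAAAAAAAAAAAAAAAAAAAAAAAAAAAAAAAAAAAAAAAAAAAAAAAAAAAAAAAAAAAAAAAAAAAAAAAAAAAAAAAAAAAAAAAAAAAAAAAAAAAAAAAAAAAAAAAAA  (128 'A')

Answer: 128


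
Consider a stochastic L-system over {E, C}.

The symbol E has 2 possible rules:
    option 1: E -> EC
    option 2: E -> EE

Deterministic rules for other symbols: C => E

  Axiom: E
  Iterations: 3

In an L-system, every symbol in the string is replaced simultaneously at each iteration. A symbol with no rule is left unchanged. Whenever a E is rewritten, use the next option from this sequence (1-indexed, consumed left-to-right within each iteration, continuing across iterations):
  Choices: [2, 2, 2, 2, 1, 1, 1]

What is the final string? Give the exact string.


Step 0: E
Step 1: EE  (used choices [2])
Step 2: EEEE  (used choices [2, 2])
Step 3: EEECECEC  (used choices [2, 1, 1, 1])

Answer: EEECECEC


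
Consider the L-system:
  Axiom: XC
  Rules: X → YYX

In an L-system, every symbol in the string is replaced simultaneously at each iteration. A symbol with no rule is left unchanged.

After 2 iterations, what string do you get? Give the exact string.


Step 0: XC
Step 1: YYXC
Step 2: YYYYXC

Answer: YYYYXC


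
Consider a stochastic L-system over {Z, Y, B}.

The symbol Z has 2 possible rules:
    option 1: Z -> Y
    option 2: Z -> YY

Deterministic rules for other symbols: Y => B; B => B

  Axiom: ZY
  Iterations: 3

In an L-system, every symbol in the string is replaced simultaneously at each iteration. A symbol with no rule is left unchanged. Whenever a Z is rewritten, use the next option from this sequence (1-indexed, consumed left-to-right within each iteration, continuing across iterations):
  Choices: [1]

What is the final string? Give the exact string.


Answer: BB

Derivation:
Step 0: ZY
Step 1: YB  (used choices [1])
Step 2: BB  (used choices [])
Step 3: BB  (used choices [])


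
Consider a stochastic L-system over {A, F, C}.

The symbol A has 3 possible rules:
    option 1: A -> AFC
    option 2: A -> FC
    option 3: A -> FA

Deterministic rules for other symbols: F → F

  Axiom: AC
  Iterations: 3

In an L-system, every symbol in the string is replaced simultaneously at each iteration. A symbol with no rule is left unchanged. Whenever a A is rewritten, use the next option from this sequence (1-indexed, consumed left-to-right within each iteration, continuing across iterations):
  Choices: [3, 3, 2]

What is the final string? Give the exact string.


Answer: FFFCC

Derivation:
Step 0: AC
Step 1: FAC  (used choices [3])
Step 2: FFAC  (used choices [3])
Step 3: FFFCC  (used choices [2])


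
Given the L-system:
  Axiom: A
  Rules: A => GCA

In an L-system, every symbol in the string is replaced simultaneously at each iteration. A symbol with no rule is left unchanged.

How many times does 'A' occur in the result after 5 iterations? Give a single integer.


Answer: 1

Derivation:
Step 0: A  (1 'A')
Step 1: GCA  (1 'A')
Step 2: GCGCA  (1 'A')
Step 3: GCGCGCA  (1 'A')
Step 4: GCGCGCGCA  (1 'A')
Step 5: GCGCGCGCGCA  (1 'A')


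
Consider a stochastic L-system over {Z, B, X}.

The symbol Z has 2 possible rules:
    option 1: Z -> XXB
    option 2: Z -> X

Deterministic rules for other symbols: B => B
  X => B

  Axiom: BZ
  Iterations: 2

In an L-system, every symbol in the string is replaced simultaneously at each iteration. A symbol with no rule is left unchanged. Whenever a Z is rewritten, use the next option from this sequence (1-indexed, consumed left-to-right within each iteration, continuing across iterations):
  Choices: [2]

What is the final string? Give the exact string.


Step 0: BZ
Step 1: BX  (used choices [2])
Step 2: BB  (used choices [])

Answer: BB


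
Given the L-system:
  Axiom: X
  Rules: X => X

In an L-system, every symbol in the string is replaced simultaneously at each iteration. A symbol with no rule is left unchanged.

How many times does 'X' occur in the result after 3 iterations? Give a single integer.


Answer: 1

Derivation:
Step 0: X  (1 'X')
Step 1: X  (1 'X')
Step 2: X  (1 'X')
Step 3: X  (1 'X')


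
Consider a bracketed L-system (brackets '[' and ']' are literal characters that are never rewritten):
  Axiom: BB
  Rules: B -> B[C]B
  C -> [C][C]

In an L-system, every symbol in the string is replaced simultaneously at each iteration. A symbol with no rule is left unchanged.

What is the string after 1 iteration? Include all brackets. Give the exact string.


Answer: B[C]BB[C]B

Derivation:
Step 0: BB
Step 1: B[C]BB[C]B


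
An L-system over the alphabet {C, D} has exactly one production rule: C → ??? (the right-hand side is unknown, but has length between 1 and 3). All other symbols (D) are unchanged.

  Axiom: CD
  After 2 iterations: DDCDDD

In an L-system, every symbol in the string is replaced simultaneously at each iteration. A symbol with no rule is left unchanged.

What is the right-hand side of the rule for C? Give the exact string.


Answer: DCD

Derivation:
Trying C → DCD:
  Step 0: CD
  Step 1: DCDD
  Step 2: DDCDDD
Matches the given result.


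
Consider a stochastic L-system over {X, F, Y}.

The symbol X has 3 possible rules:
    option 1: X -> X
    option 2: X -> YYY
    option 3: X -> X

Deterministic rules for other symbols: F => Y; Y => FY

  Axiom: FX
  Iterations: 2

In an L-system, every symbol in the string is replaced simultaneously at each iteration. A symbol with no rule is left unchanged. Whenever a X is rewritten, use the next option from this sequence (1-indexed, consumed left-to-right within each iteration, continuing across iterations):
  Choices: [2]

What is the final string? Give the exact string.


Answer: FYFYFYFY

Derivation:
Step 0: FX
Step 1: YYYY  (used choices [2])
Step 2: FYFYFYFY  (used choices [])


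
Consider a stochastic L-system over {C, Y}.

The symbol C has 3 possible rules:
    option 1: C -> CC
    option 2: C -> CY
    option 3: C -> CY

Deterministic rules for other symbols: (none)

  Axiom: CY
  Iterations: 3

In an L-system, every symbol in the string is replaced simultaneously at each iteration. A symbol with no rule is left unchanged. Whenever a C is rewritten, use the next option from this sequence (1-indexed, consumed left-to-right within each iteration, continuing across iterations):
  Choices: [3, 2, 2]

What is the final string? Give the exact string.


Answer: CYYYY

Derivation:
Step 0: CY
Step 1: CYY  (used choices [3])
Step 2: CYYY  (used choices [2])
Step 3: CYYYY  (used choices [2])


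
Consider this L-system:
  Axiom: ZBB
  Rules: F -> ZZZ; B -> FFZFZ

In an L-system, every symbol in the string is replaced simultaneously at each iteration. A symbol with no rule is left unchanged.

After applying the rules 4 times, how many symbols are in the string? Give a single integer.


Answer: 23

Derivation:
Step 0: length = 3
Step 1: length = 11
Step 2: length = 23
Step 3: length = 23
Step 4: length = 23


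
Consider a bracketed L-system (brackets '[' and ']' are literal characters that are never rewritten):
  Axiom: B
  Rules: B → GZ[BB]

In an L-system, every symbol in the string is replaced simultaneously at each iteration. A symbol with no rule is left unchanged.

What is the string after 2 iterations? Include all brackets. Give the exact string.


Step 0: B
Step 1: GZ[BB]
Step 2: GZ[GZ[BB]GZ[BB]]

Answer: GZ[GZ[BB]GZ[BB]]


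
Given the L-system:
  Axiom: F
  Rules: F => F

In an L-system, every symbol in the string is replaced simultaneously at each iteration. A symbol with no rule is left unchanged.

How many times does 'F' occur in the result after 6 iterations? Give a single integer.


Answer: 1

Derivation:
Step 0: F  (1 'F')
Step 1: F  (1 'F')
Step 2: F  (1 'F')
Step 3: F  (1 'F')
Step 4: F  (1 'F')
Step 5: F  (1 'F')
Step 6: F  (1 'F')


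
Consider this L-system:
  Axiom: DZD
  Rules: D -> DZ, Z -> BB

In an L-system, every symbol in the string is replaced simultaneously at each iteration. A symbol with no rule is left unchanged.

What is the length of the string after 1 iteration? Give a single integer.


Answer: 6

Derivation:
Step 0: length = 3
Step 1: length = 6


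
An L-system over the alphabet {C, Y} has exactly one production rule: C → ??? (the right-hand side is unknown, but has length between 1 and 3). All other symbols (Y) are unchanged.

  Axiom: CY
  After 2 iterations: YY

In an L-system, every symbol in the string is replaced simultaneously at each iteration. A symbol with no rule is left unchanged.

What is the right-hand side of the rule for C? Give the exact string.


Answer: Y

Derivation:
Trying C → Y:
  Step 0: CY
  Step 1: YY
  Step 2: YY
Matches the given result.


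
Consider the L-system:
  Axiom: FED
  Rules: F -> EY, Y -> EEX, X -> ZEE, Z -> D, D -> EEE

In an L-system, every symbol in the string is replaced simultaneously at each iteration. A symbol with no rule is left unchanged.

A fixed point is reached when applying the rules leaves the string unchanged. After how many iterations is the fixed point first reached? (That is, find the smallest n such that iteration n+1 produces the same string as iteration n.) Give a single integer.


Step 0: FED
Step 1: EYEEEE
Step 2: EEEXEEEE
Step 3: EEEZEEEEEE
Step 4: EEEDEEEEEE
Step 5: EEEEEEEEEEEE
Step 6: EEEEEEEEEEEE  (unchanged — fixed point at step 5)

Answer: 5


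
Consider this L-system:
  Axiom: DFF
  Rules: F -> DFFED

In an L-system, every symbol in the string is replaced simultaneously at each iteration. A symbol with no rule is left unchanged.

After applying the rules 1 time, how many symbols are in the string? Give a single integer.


Step 0: length = 3
Step 1: length = 11

Answer: 11


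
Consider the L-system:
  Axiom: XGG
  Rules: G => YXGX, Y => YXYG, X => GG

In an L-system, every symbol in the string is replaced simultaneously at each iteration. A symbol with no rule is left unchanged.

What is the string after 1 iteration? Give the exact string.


Answer: GGYXGXYXGX

Derivation:
Step 0: XGG
Step 1: GGYXGXYXGX


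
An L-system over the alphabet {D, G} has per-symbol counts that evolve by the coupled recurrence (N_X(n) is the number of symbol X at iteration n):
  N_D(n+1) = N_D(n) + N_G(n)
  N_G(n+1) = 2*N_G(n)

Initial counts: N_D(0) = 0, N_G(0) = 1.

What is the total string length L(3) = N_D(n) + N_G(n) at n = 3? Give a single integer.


Step 0: N_D=0, N_G=1, L=1
Step 1: N_D=1, N_G=2, L=3
Step 2: N_D=3, N_G=4, L=7
Step 3: N_D=7, N_G=8, L=15

Answer: 15


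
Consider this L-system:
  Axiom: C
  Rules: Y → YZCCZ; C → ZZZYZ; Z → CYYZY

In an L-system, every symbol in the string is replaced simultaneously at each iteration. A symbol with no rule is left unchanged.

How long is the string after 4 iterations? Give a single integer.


Answer: 625

Derivation:
Step 0: length = 1
Step 1: length = 5
Step 2: length = 25
Step 3: length = 125
Step 4: length = 625


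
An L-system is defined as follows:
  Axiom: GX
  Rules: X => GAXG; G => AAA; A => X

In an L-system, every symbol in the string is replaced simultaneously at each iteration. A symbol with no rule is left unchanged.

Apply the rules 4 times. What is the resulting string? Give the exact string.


Answer: AAAXGAXGAAAAAAXGAXGAAAAAAXGAXGAAAGAXGGAXGGAXGAAAXGAXGAAAXXXGAXGAAAXGAXGAAAXXXGAXGGAXGGAXG

Derivation:
Step 0: GX
Step 1: AAAGAXG
Step 2: XXXAAAXGAXGAAA
Step 3: GAXGGAXGGAXGXXXGAXGAAAXGAXGAAAXXX
Step 4: AAAXGAXGAAAAAAXGAXGAAAAAAXGAXGAAAGAXGGAXGGAXGAAAXGAXGAAAXXXGAXGAAAXGAXGAAAXXXGAXGGAXGGAXG


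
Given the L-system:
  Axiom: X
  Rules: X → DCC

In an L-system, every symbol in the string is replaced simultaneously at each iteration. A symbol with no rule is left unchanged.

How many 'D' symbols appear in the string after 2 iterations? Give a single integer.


Step 0: X  (0 'D')
Step 1: DCC  (1 'D')
Step 2: DCC  (1 'D')

Answer: 1


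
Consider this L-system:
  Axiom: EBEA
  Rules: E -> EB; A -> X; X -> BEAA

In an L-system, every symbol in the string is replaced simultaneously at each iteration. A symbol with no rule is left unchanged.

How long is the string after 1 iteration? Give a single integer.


Answer: 6

Derivation:
Step 0: length = 4
Step 1: length = 6


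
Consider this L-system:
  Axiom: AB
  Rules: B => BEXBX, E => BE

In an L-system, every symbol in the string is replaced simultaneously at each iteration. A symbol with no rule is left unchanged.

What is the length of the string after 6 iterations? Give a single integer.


Answer: 666

Derivation:
Step 0: length = 2
Step 1: length = 6
Step 2: length = 15
Step 3: length = 38
Step 4: length = 98
Step 5: length = 255
Step 6: length = 666


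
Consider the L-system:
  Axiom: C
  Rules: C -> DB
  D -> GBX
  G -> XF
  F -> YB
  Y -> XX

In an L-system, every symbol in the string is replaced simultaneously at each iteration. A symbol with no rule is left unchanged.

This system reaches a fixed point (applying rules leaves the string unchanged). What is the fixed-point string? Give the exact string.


Answer: XXXBBXB

Derivation:
Step 0: C
Step 1: DB
Step 2: GBXB
Step 3: XFBXB
Step 4: XYBBXB
Step 5: XXXBBXB
Step 6: XXXBBXB  (unchanged — fixed point at step 5)


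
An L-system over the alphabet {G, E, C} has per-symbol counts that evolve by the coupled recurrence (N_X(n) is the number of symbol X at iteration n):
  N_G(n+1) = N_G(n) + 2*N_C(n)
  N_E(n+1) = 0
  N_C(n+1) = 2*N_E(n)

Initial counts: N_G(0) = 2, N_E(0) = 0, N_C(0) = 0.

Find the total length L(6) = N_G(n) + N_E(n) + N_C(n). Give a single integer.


Step 0: N_G=2, N_E=0, N_C=0, L=2
Step 1: N_G=2, N_E=0, N_C=0, L=2
Step 2: N_G=2, N_E=0, N_C=0, L=2
Step 3: N_G=2, N_E=0, N_C=0, L=2
Step 4: N_G=2, N_E=0, N_C=0, L=2
Step 5: N_G=2, N_E=0, N_C=0, L=2
Step 6: N_G=2, N_E=0, N_C=0, L=2

Answer: 2


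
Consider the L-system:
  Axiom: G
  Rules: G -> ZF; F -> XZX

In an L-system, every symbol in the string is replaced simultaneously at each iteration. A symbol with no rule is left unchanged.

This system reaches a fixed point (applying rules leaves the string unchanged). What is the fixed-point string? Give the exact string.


Step 0: G
Step 1: ZF
Step 2: ZXZX
Step 3: ZXZX  (unchanged — fixed point at step 2)

Answer: ZXZX


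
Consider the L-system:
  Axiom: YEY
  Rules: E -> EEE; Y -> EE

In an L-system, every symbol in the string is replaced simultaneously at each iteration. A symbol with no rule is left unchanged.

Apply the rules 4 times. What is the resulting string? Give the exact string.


Step 0: YEY
Step 1: EEEEEEE
Step 2: EEEEEEEEEEEEEEEEEEEEE
Step 3: EEEEEEEEEEEEEEEEEEEEEEEEEEEEEEEEEEEEEEEEEEEEEEEEEEEEEEEEEEEEEEE
Step 4: EEEEEEEEEEEEEEEEEEEEEEEEEEEEEEEEEEEEEEEEEEEEEEEEEEEEEEEEEEEEEEEEEEEEEEEEEEEEEEEEEEEEEEEEEEEEEEEEEEEEEEEEEEEEEEEEEEEEEEEEEEEEEEEEEEEEEEEEEEEEEEEEEEEEEEEEEEEEEEEEEEEEEEEEEEEEEEEEEEEEEEEEEEEEE

Answer: EEEEEEEEEEEEEEEEEEEEEEEEEEEEEEEEEEEEEEEEEEEEEEEEEEEEEEEEEEEEEEEEEEEEEEEEEEEEEEEEEEEEEEEEEEEEEEEEEEEEEEEEEEEEEEEEEEEEEEEEEEEEEEEEEEEEEEEEEEEEEEEEEEEEEEEEEEEEEEEEEEEEEEEEEEEEEEEEEEEEEEEEEEEEE


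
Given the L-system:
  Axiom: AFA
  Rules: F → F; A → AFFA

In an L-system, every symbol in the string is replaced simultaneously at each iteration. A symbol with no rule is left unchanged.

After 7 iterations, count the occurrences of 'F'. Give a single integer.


Answer: 509

Derivation:
Step 0: length=3, 'F' count=1
Step 1: length=9, 'F' count=5
Step 2: length=21, 'F' count=13
Step 3: length=45, 'F' count=29
Step 4: length=93, 'F' count=61
Step 5: length=189, 'F' count=125
Step 6: length=381, 'F' count=253
Step 7: length=765, 'F' count=509
Final string: AFFAFFAFFAFFAFFAFFAFFAFFAFFAFFAFFAFFAFFAFFAFFAFFAFFAFFAFFAFFAFFAFFAFFAFFAFFAFFAFFAFFAFFAFFAFFAFFAFFAFFAFFAFFAFFAFFAFFAFFAFFAFFAFFAFFAFFAFFAFFAFFAFFAFFAFFAFFAFFAFFAFFAFFAFFAFFAFFAFFAFFAFFAFFAFFAFFAFFAFFAFFAFFAFFAFFAFFAFFAFFAFFAFFAFFAFFAFFAFFAFFAFFAFFAFFAFFAFFAFFAFFAFFAFFAFFAFFAFFAFFAFFAFFAFFAFFAFFAFFAFFAFFAFFAFFAFFAFFAFFAFFAFFAFFAFFAFFAFFAFFAFFAFFAFFAFFAFFAFFAFFAFFAFFAFFAFFAFFAFFAFAFFAFFAFFAFFAFFAFFAFFAFFAFFAFFAFFAFFAFFAFFAFFAFFAFFAFFAFFAFFAFFAFFAFFAFFAFFAFFAFFAFFAFFAFFAFFAFFAFFAFFAFFAFFAFFAFFAFFAFFAFFAFFAFFAFFAFFAFFAFFAFFAFFAFFAFFAFFAFFAFFAFFAFFAFFAFFAFFAFFAFFAFFAFFAFFAFFAFFAFFAFFAFFAFFAFFAFFAFFAFFAFFAFFAFFAFFAFFAFFAFFAFFAFFAFFAFFAFFAFFAFFAFFAFFAFFAFFAFFAFFAFFAFFAFFAFFAFFAFFAFFAFFAFFAFFAFFAFFAFFAFFAFFAFFAFFAFFAFFAFFAFFAFFAFFAFFAFFAFFAFFAFFAFFAFFAFFAFFAFFA


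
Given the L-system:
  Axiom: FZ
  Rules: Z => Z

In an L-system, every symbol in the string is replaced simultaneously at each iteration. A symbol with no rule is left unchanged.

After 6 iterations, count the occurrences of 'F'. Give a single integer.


Step 0: FZ  (1 'F')
Step 1: FZ  (1 'F')
Step 2: FZ  (1 'F')
Step 3: FZ  (1 'F')
Step 4: FZ  (1 'F')
Step 5: FZ  (1 'F')
Step 6: FZ  (1 'F')

Answer: 1


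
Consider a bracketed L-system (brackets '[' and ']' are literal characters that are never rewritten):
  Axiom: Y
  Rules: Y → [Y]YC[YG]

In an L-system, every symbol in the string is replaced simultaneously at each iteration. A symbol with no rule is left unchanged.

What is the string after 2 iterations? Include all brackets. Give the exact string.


Answer: [[Y]YC[YG]][Y]YC[YG]C[[Y]YC[YG]G]

Derivation:
Step 0: Y
Step 1: [Y]YC[YG]
Step 2: [[Y]YC[YG]][Y]YC[YG]C[[Y]YC[YG]G]


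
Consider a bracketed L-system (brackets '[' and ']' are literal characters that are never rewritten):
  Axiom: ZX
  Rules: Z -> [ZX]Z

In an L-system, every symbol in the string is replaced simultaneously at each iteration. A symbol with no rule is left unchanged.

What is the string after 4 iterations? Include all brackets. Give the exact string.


Step 0: ZX
Step 1: [ZX]ZX
Step 2: [[ZX]ZX][ZX]ZX
Step 3: [[[ZX]ZX][ZX]ZX][[ZX]ZX][ZX]ZX
Step 4: [[[[ZX]ZX][ZX]ZX][[ZX]ZX][ZX]ZX][[[ZX]ZX][ZX]ZX][[ZX]ZX][ZX]ZX

Answer: [[[[ZX]ZX][ZX]ZX][[ZX]ZX][ZX]ZX][[[ZX]ZX][ZX]ZX][[ZX]ZX][ZX]ZX


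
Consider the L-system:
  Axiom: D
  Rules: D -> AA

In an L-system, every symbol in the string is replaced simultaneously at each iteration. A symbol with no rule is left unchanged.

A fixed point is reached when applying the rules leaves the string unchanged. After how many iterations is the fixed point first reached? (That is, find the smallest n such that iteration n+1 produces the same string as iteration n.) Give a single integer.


Step 0: D
Step 1: AA
Step 2: AA  (unchanged — fixed point at step 1)

Answer: 1


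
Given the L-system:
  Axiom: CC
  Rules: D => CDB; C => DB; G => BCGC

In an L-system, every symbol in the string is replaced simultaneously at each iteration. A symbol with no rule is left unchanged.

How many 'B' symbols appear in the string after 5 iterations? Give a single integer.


Answer: 24

Derivation:
Step 0: CC  (0 'B')
Step 1: DBDB  (2 'B')
Step 2: CDBBCDBB  (4 'B')
Step 3: DBCDBBBDBCDBBB  (8 'B')
Step 4: CDBBDBCDBBBBCDBBDBCDBBBB  (14 'B')
Step 5: DBCDBBBCDBBDBCDBBBBBDBCDBBBCDBBDBCDBBBBB  (24 'B')


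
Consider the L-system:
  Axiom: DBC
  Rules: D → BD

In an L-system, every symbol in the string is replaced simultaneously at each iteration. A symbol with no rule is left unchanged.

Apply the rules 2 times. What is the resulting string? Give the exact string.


Step 0: DBC
Step 1: BDBC
Step 2: BBDBC

Answer: BBDBC


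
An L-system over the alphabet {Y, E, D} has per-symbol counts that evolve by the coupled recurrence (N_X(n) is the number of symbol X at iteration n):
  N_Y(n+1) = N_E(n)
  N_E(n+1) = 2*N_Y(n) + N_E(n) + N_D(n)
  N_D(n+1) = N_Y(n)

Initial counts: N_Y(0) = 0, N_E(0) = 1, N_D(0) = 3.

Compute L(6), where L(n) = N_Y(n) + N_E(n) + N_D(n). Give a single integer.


Step 0: N_Y=0, N_E=1, N_D=3, L=4
Step 1: N_Y=1, N_E=4, N_D=0, L=5
Step 2: N_Y=4, N_E=6, N_D=1, L=11
Step 3: N_Y=6, N_E=15, N_D=4, L=25
Step 4: N_Y=15, N_E=31, N_D=6, L=52
Step 5: N_Y=31, N_E=67, N_D=15, L=113
Step 6: N_Y=67, N_E=144, N_D=31, L=242

Answer: 242


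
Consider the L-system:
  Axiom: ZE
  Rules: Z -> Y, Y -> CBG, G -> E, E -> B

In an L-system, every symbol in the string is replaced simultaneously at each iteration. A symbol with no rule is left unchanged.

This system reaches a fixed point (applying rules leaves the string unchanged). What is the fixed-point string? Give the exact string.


Answer: CBBB

Derivation:
Step 0: ZE
Step 1: YB
Step 2: CBGB
Step 3: CBEB
Step 4: CBBB
Step 5: CBBB  (unchanged — fixed point at step 4)


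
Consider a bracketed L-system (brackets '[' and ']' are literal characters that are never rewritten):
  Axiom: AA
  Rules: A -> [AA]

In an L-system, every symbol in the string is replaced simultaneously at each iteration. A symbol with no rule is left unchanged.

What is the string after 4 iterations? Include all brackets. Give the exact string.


Step 0: AA
Step 1: [AA][AA]
Step 2: [[AA][AA]][[AA][AA]]
Step 3: [[[AA][AA]][[AA][AA]]][[[AA][AA]][[AA][AA]]]
Step 4: [[[[AA][AA]][[AA][AA]]][[[AA][AA]][[AA][AA]]]][[[[AA][AA]][[AA][AA]]][[[AA][AA]][[AA][AA]]]]

Answer: [[[[AA][AA]][[AA][AA]]][[[AA][AA]][[AA][AA]]]][[[[AA][AA]][[AA][AA]]][[[AA][AA]][[AA][AA]]]]


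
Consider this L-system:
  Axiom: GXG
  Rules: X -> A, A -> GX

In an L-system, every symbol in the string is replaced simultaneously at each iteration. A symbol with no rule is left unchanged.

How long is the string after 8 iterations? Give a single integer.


Answer: 7

Derivation:
Step 0: length = 3
Step 1: length = 3
Step 2: length = 4
Step 3: length = 4
Step 4: length = 5
Step 5: length = 5
Step 6: length = 6
Step 7: length = 6
Step 8: length = 7


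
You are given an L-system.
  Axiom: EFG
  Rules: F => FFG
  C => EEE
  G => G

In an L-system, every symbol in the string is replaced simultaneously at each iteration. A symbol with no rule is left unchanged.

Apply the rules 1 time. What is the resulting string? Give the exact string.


Answer: EFFGG

Derivation:
Step 0: EFG
Step 1: EFFGG


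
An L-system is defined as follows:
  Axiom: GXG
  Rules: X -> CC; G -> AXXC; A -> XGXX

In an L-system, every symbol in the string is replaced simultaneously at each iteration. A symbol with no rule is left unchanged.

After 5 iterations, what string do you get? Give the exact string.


Step 0: GXG
Step 1: AXXCCCAXXC
Step 2: XGXXCCCCCCCXGXXCCCCC
Step 3: CCAXXCCCCCCCCCCCCCCAXXCCCCCCCCCC
Step 4: CCXGXXCCCCCCCCCCCCCCCCCCXGXXCCCCCCCCCCCCCC
Step 5: CCCCAXXCCCCCCCCCCCCCCCCCCCCCCCCCAXXCCCCCCCCCCCCCCCCCCC

Answer: CCCCAXXCCCCCCCCCCCCCCCCCCCCCCCCCAXXCCCCCCCCCCCCCCCCCCC


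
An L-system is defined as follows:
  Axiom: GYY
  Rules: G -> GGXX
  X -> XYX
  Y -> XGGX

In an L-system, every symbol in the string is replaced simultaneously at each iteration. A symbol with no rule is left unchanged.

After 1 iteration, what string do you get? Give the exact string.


Answer: GGXXXGGXXGGX

Derivation:
Step 0: GYY
Step 1: GGXXXGGXXGGX


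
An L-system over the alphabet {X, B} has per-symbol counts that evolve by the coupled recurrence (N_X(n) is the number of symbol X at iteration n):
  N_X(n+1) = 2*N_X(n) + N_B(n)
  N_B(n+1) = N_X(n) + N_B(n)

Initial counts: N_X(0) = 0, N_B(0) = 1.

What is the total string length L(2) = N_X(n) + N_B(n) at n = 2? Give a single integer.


Answer: 5

Derivation:
Step 0: N_X=0, N_B=1, L=1
Step 1: N_X=1, N_B=1, L=2
Step 2: N_X=3, N_B=2, L=5


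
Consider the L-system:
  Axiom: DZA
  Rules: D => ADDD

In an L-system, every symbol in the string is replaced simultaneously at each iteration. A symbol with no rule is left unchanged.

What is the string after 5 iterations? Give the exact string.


Step 0: DZA
Step 1: ADDDZA
Step 2: AADDDADDDADDDZA
Step 3: AAADDDADDDADDDAADDDADDDADDDAADDDADDDADDDZA
Step 4: AAAADDDADDDADDDAADDDADDDADDDAADDDADDDADDDAAADDDADDDADDDAADDDADDDADDDAADDDADDDADDDAAADDDADDDADDDAADDDADDDADDDAADDDADDDADDDZA
Step 5: AAAAADDDADDDADDDAADDDADDDADDDAADDDADDDADDDAAADDDADDDADDDAADDDADDDADDDAADDDADDDADDDAAADDDADDDADDDAADDDADDDADDDAADDDADDDADDDAAAADDDADDDADDDAADDDADDDADDDAADDDADDDADDDAAADDDADDDADDDAADDDADDDADDDAADDDADDDADDDAAADDDADDDADDDAADDDADDDADDDAADDDADDDADDDAAAADDDADDDADDDAADDDADDDADDDAADDDADDDADDDAAADDDADDDADDDAADDDADDDADDDAADDDADDDADDDAAADDDADDDADDDAADDDADDDADDDAADDDADDDADDDZA

Answer: AAAAADDDADDDADDDAADDDADDDADDDAADDDADDDADDDAAADDDADDDADDDAADDDADDDADDDAADDDADDDADDDAAADDDADDDADDDAADDDADDDADDDAADDDADDDADDDAAAADDDADDDADDDAADDDADDDADDDAADDDADDDADDDAAADDDADDDADDDAADDDADDDADDDAADDDADDDADDDAAADDDADDDADDDAADDDADDDADDDAADDDADDDADDDAAAADDDADDDADDDAADDDADDDADDDAADDDADDDADDDAAADDDADDDADDDAADDDADDDADDDAADDDADDDADDDAAADDDADDDADDDAADDDADDDADDDAADDDADDDADDDZA


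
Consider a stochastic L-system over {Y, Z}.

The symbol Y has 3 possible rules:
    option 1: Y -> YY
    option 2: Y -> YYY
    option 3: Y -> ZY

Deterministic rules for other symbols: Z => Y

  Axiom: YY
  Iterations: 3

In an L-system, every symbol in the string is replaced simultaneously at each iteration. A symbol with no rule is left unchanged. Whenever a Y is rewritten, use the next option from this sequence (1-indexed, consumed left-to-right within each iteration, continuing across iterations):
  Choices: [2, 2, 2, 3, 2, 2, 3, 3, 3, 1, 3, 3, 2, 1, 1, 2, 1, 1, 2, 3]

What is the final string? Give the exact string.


Step 0: YY
Step 1: YYYYYY  (used choices [2, 2])
Step 2: YYYZYYYYYYYZYZY  (used choices [2, 3, 2, 2, 3, 3])
Step 3: ZYYYZYYZYYYYYYYYYYYYYYYYYYYYZY  (used choices [3, 1, 3, 3, 2, 1, 1, 2, 1, 1, 2, 3])

Answer: ZYYYZYYZYYYYYYYYYYYYYYYYYYYYZY


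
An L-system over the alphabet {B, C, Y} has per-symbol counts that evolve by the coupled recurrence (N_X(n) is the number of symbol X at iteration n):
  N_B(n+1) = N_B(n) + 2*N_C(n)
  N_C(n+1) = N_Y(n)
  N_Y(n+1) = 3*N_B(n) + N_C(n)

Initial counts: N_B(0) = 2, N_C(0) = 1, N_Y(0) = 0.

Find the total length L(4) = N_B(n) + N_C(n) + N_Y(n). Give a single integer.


Step 0: N_B=2, N_C=1, N_Y=0, L=3
Step 1: N_B=4, N_C=0, N_Y=7, L=11
Step 2: N_B=4, N_C=7, N_Y=12, L=23
Step 3: N_B=18, N_C=12, N_Y=19, L=49
Step 4: N_B=42, N_C=19, N_Y=66, L=127

Answer: 127


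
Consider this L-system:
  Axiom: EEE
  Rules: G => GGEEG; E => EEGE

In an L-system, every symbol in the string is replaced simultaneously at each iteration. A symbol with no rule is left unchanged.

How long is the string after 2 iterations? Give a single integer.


Answer: 51

Derivation:
Step 0: length = 3
Step 1: length = 12
Step 2: length = 51


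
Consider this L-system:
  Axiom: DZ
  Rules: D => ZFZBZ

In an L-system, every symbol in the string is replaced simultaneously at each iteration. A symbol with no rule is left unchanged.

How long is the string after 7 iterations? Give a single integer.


Step 0: length = 2
Step 1: length = 6
Step 2: length = 6
Step 3: length = 6
Step 4: length = 6
Step 5: length = 6
Step 6: length = 6
Step 7: length = 6

Answer: 6


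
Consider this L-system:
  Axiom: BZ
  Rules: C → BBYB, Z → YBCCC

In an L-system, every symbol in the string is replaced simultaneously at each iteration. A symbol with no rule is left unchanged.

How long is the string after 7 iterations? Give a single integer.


Step 0: length = 2
Step 1: length = 6
Step 2: length = 15
Step 3: length = 15
Step 4: length = 15
Step 5: length = 15
Step 6: length = 15
Step 7: length = 15

Answer: 15


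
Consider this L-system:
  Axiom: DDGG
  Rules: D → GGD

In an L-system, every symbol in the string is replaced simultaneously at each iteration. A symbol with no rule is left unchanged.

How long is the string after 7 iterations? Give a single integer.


Answer: 32

Derivation:
Step 0: length = 4
Step 1: length = 8
Step 2: length = 12
Step 3: length = 16
Step 4: length = 20
Step 5: length = 24
Step 6: length = 28
Step 7: length = 32


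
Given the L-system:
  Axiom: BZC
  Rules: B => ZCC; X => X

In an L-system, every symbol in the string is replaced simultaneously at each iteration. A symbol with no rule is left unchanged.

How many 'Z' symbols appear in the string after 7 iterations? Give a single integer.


Answer: 2

Derivation:
Step 0: BZC  (1 'Z')
Step 1: ZCCZC  (2 'Z')
Step 2: ZCCZC  (2 'Z')
Step 3: ZCCZC  (2 'Z')
Step 4: ZCCZC  (2 'Z')
Step 5: ZCCZC  (2 'Z')
Step 6: ZCCZC  (2 'Z')
Step 7: ZCCZC  (2 'Z')


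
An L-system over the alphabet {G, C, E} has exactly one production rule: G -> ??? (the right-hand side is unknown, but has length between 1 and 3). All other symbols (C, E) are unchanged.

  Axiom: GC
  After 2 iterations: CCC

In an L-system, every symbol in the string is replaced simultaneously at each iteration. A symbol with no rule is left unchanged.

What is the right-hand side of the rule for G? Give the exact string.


Answer: CC

Derivation:
Trying G -> CC:
  Step 0: GC
  Step 1: CCC
  Step 2: CCC
Matches the given result.


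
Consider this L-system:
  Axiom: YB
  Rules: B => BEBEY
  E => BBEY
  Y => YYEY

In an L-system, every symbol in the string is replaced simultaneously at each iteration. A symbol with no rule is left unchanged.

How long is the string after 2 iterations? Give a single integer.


Answer: 38

Derivation:
Step 0: length = 2
Step 1: length = 9
Step 2: length = 38


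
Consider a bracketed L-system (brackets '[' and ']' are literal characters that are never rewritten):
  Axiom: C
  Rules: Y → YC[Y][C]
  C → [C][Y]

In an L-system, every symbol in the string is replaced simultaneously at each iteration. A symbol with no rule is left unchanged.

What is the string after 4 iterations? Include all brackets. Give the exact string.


Answer: [[[[C][Y]][YC[Y][C]]][YC[Y][C][C][Y][YC[Y][C]][[C][Y]]]][YC[Y][C][C][Y][YC[Y][C]][[C][Y]][[C][Y]][YC[Y][C]][YC[Y][C][C][Y][YC[Y][C]][[C][Y]]][[[C][Y]][YC[Y][C]]]]

Derivation:
Step 0: C
Step 1: [C][Y]
Step 2: [[C][Y]][YC[Y][C]]
Step 3: [[[C][Y]][YC[Y][C]]][YC[Y][C][C][Y][YC[Y][C]][[C][Y]]]
Step 4: [[[[C][Y]][YC[Y][C]]][YC[Y][C][C][Y][YC[Y][C]][[C][Y]]]][YC[Y][C][C][Y][YC[Y][C]][[C][Y]][[C][Y]][YC[Y][C]][YC[Y][C][C][Y][YC[Y][C]][[C][Y]]][[[C][Y]][YC[Y][C]]]]


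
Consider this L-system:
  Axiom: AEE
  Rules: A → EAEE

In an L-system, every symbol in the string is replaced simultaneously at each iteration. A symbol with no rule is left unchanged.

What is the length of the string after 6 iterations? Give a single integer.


Step 0: length = 3
Step 1: length = 6
Step 2: length = 9
Step 3: length = 12
Step 4: length = 15
Step 5: length = 18
Step 6: length = 21

Answer: 21


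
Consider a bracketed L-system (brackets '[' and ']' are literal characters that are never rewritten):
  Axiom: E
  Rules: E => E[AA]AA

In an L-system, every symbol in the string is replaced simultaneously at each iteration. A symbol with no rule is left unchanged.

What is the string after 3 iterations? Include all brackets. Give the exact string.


Step 0: E
Step 1: E[AA]AA
Step 2: E[AA]AA[AA]AA
Step 3: E[AA]AA[AA]AA[AA]AA

Answer: E[AA]AA[AA]AA[AA]AA


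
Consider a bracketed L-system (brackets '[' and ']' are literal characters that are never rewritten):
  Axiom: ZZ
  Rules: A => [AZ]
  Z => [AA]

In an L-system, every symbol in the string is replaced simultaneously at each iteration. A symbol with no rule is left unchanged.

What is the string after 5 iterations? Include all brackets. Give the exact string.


Answer: [[[[[AZ][AA]][[AZ][AZ]]][[[AZ][AA]][[AZ][AA]]]][[[[AZ][AA]][[AZ][AZ]]][[[AZ][AA]][[AZ][AA]]]]][[[[[AZ][AA]][[AZ][AZ]]][[[AZ][AA]][[AZ][AA]]]][[[[AZ][AA]][[AZ][AZ]]][[[AZ][AA]][[AZ][AA]]]]]

Derivation:
Step 0: ZZ
Step 1: [AA][AA]
Step 2: [[AZ][AZ]][[AZ][AZ]]
Step 3: [[[AZ][AA]][[AZ][AA]]][[[AZ][AA]][[AZ][AA]]]
Step 4: [[[[AZ][AA]][[AZ][AZ]]][[[AZ][AA]][[AZ][AZ]]]][[[[AZ][AA]][[AZ][AZ]]][[[AZ][AA]][[AZ][AZ]]]]
Step 5: [[[[[AZ][AA]][[AZ][AZ]]][[[AZ][AA]][[AZ][AA]]]][[[[AZ][AA]][[AZ][AZ]]][[[AZ][AA]][[AZ][AA]]]]][[[[[AZ][AA]][[AZ][AZ]]][[[AZ][AA]][[AZ][AA]]]][[[[AZ][AA]][[AZ][AZ]]][[[AZ][AA]][[AZ][AA]]]]]


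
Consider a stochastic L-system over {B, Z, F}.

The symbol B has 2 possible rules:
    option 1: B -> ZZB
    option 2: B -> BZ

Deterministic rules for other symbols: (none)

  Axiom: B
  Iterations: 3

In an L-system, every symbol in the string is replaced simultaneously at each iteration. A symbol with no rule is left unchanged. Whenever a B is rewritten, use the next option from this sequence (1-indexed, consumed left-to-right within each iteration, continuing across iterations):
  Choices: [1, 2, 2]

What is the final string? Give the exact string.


Step 0: B
Step 1: ZZB  (used choices [1])
Step 2: ZZBZ  (used choices [2])
Step 3: ZZBZZ  (used choices [2])

Answer: ZZBZZ


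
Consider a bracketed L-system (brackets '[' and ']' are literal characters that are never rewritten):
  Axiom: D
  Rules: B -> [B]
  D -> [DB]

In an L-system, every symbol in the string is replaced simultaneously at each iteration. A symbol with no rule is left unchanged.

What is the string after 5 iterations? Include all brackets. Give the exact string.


Answer: [[[[[DB][B]][[B]]][[[B]]]][[[[B]]]]]

Derivation:
Step 0: D
Step 1: [DB]
Step 2: [[DB][B]]
Step 3: [[[DB][B]][[B]]]
Step 4: [[[[DB][B]][[B]]][[[B]]]]
Step 5: [[[[[DB][B]][[B]]][[[B]]]][[[[B]]]]]


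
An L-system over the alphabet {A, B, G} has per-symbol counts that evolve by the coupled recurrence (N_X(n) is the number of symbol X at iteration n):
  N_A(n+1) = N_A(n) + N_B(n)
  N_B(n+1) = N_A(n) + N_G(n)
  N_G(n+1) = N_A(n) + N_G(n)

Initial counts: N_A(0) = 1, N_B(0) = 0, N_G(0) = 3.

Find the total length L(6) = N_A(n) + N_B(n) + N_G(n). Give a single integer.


Answer: 240

Derivation:
Step 0: N_A=1, N_B=0, N_G=3, L=4
Step 1: N_A=1, N_B=4, N_G=4, L=9
Step 2: N_A=5, N_B=5, N_G=5, L=15
Step 3: N_A=10, N_B=10, N_G=10, L=30
Step 4: N_A=20, N_B=20, N_G=20, L=60
Step 5: N_A=40, N_B=40, N_G=40, L=120
Step 6: N_A=80, N_B=80, N_G=80, L=240


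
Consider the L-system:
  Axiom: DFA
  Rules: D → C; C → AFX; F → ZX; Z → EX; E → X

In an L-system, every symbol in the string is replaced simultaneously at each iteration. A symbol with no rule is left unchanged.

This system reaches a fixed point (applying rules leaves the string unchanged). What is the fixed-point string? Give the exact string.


Answer: AXXXXXXXA

Derivation:
Step 0: DFA
Step 1: CZXA
Step 2: AFXEXXA
Step 3: AZXXXXXA
Step 4: AEXXXXXXA
Step 5: AXXXXXXXA
Step 6: AXXXXXXXA  (unchanged — fixed point at step 5)


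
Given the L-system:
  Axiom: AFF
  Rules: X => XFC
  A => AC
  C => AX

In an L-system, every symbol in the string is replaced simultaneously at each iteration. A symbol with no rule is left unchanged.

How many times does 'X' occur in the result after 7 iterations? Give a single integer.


Answer: 42

Derivation:
Step 0: AFF  (0 'X')
Step 1: ACFF  (0 'X')
Step 2: ACAXFF  (1 'X')
Step 3: ACAXACXFCFF  (2 'X')
Step 4: ACAXACXFCACAXXFCFAXFF  (5 'X')
Step 5: ACAXACXFCACAXXFCFAXACAXACXFCXFCFAXFACXFCFF  (10 'X')
Step 6: ACAXACXFCACAXXFCFAXACAXACXFCXFCFAXFACXFCACAXACXFCACAXXFCFAXXFCFAXFACXFCFACAXXFCFAXFF  (21 'X')
Step 7: ACAXACXFCACAXXFCFAXACAXACXFCXFCFAXFACXFCACAXACXFCACAXXFCFAXXFCFAXFACXFCFACAXXFCFAXACAXACXFCACAXXFCFAXACAXACXFCXFCFAXFACXFCXFCFAXFACXFCFACAXXFCFAXFACAXACXFCXFCFAXFACXFCFF  (42 'X')


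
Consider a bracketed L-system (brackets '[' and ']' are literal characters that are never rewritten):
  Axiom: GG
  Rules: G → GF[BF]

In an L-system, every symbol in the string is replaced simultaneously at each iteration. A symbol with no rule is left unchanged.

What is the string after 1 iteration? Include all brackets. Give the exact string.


Answer: GF[BF]GF[BF]

Derivation:
Step 0: GG
Step 1: GF[BF]GF[BF]


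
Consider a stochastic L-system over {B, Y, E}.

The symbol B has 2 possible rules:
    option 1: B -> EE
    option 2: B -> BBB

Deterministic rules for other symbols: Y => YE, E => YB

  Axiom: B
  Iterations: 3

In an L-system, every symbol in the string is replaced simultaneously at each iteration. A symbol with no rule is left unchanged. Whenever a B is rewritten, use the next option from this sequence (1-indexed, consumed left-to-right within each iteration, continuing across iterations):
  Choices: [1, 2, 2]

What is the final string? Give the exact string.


Answer: YEBBBYEBBB

Derivation:
Step 0: B
Step 1: EE  (used choices [1])
Step 2: YBYB  (used choices [])
Step 3: YEBBBYEBBB  (used choices [2, 2])


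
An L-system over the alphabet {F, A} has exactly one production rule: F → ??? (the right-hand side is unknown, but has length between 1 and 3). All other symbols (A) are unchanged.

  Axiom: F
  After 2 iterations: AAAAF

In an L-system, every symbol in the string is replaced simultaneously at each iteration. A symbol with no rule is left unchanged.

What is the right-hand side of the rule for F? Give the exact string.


Answer: AAF

Derivation:
Trying F → AAF:
  Step 0: F
  Step 1: AAF
  Step 2: AAAAF
Matches the given result.


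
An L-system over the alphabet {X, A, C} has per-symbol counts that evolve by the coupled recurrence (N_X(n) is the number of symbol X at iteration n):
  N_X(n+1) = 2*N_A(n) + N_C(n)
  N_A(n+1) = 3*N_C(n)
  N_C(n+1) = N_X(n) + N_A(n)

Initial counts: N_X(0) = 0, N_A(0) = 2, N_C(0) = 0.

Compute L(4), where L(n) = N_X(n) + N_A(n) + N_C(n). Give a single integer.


Answer: 84

Derivation:
Step 0: N_X=0, N_A=2, N_C=0, L=2
Step 1: N_X=4, N_A=0, N_C=2, L=6
Step 2: N_X=2, N_A=6, N_C=4, L=12
Step 3: N_X=16, N_A=12, N_C=8, L=36
Step 4: N_X=32, N_A=24, N_C=28, L=84


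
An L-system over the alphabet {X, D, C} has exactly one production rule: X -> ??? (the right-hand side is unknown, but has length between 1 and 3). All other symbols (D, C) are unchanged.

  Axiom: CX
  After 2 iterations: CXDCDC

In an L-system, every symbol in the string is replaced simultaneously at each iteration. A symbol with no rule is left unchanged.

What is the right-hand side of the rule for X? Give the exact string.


Answer: XDC

Derivation:
Trying X -> XDC:
  Step 0: CX
  Step 1: CXDC
  Step 2: CXDCDC
Matches the given result.


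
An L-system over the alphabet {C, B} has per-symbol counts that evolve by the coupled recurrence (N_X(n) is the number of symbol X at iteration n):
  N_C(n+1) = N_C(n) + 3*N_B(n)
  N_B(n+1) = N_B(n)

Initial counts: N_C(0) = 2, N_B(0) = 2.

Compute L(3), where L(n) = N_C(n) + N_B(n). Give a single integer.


Step 0: N_C=2, N_B=2, L=4
Step 1: N_C=8, N_B=2, L=10
Step 2: N_C=14, N_B=2, L=16
Step 3: N_C=20, N_B=2, L=22

Answer: 22


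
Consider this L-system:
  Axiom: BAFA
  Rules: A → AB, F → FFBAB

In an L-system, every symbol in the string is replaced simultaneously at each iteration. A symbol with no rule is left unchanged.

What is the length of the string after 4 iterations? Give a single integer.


Step 0: length = 4
Step 1: length = 10
Step 2: length = 21
Step 3: length = 42
Step 4: length = 83

Answer: 83
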